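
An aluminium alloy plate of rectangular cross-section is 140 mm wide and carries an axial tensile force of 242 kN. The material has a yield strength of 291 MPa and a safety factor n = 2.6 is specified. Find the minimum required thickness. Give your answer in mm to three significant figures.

t = 15.4 mm

σ_allow = 291/2.6 = 111.9 MPa.
Required area A = F/σ_allow = 242000/111.9 = 2162 mm².
t = A/w = 2162/140 = 15.44 mm.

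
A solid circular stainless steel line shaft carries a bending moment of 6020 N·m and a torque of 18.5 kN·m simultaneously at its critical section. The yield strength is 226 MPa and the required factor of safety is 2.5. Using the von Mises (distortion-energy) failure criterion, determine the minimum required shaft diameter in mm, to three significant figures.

σ_allow = σ_y/n = 226/2.5 = 90.40 MPa.
For a solid shaft σ_b = 32M/(πd³) and τ = 16T/(πd³), so the von Mises stress is σ' = (16/πd³)·√(4M²+3T²).
√(4M²+3T²) = √(4×(6.020×10^6)² + 3×(1.850×10^7)²) = 3.423×10^7 N·mm.
d³ = 16×3.423×10^7/(π×90.40) = 1.928×10^6 mm³.
d = 124.5 mm.

d = 124 mm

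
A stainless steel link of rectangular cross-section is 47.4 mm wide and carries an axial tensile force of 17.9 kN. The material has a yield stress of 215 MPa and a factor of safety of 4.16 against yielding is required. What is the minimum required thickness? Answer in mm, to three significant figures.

σ_allow = 215/4.16 = 51.68 MPa.
Required area A = F/σ_allow = 17900/51.68 = 346.3 mm².
t = A/w = 346.3/47.4 = 7.307 mm.

t = 7.31 mm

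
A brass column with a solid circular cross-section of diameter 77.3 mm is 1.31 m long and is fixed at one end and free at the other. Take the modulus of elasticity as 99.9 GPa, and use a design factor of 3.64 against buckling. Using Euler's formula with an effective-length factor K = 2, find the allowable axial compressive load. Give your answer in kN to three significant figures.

I = πd⁴/64 = π×77.3⁴/64 = 1.753×10^6 mm⁴.
Effective length L_e = KL = 2×1.31 m = 2620 mm.
Euler critical load P_cr = π²EI/L_e² = π²×99900×1.753×10^6/2620² = 251700 N.
P_allow = P_cr/n = 251700/3.64 = 69160 N.

P_allow = 69.2 kN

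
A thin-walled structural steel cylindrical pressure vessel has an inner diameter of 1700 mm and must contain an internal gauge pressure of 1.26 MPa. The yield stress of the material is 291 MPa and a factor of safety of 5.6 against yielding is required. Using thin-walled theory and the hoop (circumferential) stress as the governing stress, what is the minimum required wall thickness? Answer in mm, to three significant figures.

t = 20.6 mm

σ_allow = 291/5.6 = 51.96 MPa.
Hoop stress σ_h = pD/(2t), so t = pD/(2σ_allow) = 1.26×1700/(2×51.96) = 20.61 mm.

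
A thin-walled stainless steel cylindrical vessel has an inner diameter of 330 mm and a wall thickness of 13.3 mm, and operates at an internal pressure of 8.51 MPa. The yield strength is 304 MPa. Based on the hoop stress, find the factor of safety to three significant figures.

σ_h = pD/(2t) = 8.51×330/(2×13.3) = 105.6 MPa.
n = 304/105.6 = 2.879.

n = 2.88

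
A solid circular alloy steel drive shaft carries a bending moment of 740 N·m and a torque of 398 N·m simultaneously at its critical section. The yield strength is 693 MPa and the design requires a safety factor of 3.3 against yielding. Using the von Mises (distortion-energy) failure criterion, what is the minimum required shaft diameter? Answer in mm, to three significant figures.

d = 34.1 mm

σ_allow = σ_y/n = 693/3.3 = 210.0 MPa.
For a solid shaft σ_b = 32M/(πd³) and τ = 16T/(πd³), so the von Mises stress is σ' = (16/πd³)·√(4M²+3T²).
√(4M²+3T²) = √(4×(740000)² + 3×(398000)²) = 1.633×10^6 N·mm.
d³ = 16×1.633×10^6/(π×210.0) = 39600 mm³.
d = 34.08 mm.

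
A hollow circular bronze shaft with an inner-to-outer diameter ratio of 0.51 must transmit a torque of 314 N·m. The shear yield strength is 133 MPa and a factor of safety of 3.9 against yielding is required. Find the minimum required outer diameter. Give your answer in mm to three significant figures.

τ_allow = 133/3.9 = 34.10 MPa.
For a hollow shaft τ = 16T/[πd_o³(1−k⁴)] with k = 0.51, so 1−k⁴ = 0.9323.
d_o³ = 16T/[π τ_allow (1−k⁴)] = 16×314000/(π×34.10×0.9323) = 50300 mm³.
d_o = 36.91 mm.

d_o = 36.9 mm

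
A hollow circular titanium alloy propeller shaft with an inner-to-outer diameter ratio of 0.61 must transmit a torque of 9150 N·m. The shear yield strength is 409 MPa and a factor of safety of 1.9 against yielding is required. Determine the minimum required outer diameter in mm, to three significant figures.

τ_allow = 409/1.9 = 215.3 MPa.
For a hollow shaft τ = 16T/[πd_o³(1−k⁴)] with k = 0.61, so 1−k⁴ = 0.8615.
d_o³ = 16T/[π τ_allow (1−k⁴)] = 16×9150000/(π×215.3×0.8615) = 251300 mm³.
d_o = 63.10 mm.

d_o = 63.1 mm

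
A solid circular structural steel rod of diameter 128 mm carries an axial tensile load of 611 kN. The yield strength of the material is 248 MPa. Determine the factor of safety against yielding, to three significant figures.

A = πd²/4 = 12870 mm².
σ = F/A = 611000/12870 = 47.48 MPa.
n = 248/47.48 = 5.223.

n = 5.22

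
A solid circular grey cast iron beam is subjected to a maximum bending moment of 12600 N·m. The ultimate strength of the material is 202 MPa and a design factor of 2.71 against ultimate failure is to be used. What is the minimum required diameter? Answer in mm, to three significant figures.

σ_allow = 202/2.71 = 74.54 MPa.
For a solid circular section σ = 32M/(πd³), so d³ = 32M/(π σ_allow) = 32×1.2600×10^7/(π×74.54) = 1.722×10^6 mm³.
d = 119.9 mm.

d = 120 mm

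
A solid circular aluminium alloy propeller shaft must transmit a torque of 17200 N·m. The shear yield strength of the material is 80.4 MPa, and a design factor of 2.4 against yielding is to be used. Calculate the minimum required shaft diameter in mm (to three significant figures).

d = 138 mm

Allowable shear stress τ_allow = 80.4/2.4 = 33.50 MPa.
For a solid shaft τ = 16T/(πd³), so d³ = 16T/(π τ_allow) = 16×1.7200×10^7/(π×33.50) = 2.615×10^6 mm³.
d = (2.615×10^6)^(1/3) = 137.8 mm.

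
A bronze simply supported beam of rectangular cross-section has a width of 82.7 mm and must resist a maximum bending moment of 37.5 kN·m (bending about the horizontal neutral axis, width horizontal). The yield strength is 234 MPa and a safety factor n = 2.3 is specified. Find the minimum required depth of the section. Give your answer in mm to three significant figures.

σ_allow = 234/2.3 = 101.7 MPa.
For a rectangular section σ = 6M/(bh²), so h² = 6M/(b σ_allow) = 6×3.7500×10^7/(82.7×101.7) = 26740 mm².
h = 163.5 mm.

h = 164 mm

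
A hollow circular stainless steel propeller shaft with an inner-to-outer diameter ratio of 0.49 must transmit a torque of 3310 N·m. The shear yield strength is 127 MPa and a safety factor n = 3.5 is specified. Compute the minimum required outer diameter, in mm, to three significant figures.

d_o = 79.0 mm

τ_allow = 127/3.5 = 36.29 MPa.
For a hollow shaft τ = 16T/[πd_o³(1−k⁴)] with k = 0.49, so 1−k⁴ = 0.9424.
d_o³ = 16T/[π τ_allow (1−k⁴)] = 16×3310000/(π×36.29×0.9424) = 493000 mm³.
d_o = 79.00 mm.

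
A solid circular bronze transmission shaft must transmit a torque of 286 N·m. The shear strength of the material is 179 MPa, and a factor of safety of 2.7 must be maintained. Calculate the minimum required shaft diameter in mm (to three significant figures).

Allowable shear stress τ_allow = 179/2.7 = 66.30 MPa.
For a solid shaft τ = 16T/(πd³), so d³ = 16T/(π τ_allow) = 16×286000/(π×66.30) = 21970 mm³.
d = (21970)^(1/3) = 28.01 mm.

d = 28.0 mm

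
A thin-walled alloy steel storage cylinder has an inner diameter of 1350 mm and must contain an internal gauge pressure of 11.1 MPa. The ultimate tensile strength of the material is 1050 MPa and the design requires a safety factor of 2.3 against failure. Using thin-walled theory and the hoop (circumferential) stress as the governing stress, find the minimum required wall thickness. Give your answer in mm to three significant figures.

t = 16.4 mm

σ_allow = 1050/2.3 = 456.5 MPa.
Hoop stress σ_h = pD/(2t), so t = pD/(2σ_allow) = 11.1×1350/(2×456.5) = 16.41 mm.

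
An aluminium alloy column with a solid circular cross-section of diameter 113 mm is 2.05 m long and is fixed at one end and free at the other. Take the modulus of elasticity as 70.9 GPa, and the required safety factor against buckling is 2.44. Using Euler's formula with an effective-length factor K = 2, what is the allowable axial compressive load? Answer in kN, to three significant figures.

P_allow = 137 kN

I = πd⁴/64 = π×113⁴/64 = 8.004×10^6 mm⁴.
Effective length L_e = KL = 2×2.05 m = 4100 mm.
Euler critical load P_cr = π²EI/L_e² = π²×70900×8.004×10^6/4100² = 333200 N.
P_allow = P_cr/n = 333200/2.44 = 136500 N.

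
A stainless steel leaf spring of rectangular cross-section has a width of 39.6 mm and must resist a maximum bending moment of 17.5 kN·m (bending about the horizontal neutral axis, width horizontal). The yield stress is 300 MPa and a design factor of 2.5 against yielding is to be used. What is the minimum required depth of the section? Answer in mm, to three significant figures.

h = 149 mm

σ_allow = 300/2.5 = 120.0 MPa.
For a rectangular section σ = 6M/(bh²), so h² = 6M/(b σ_allow) = 6×1.7500×10^7/(39.6×120.0) = 22100 mm².
h = 148.6 mm.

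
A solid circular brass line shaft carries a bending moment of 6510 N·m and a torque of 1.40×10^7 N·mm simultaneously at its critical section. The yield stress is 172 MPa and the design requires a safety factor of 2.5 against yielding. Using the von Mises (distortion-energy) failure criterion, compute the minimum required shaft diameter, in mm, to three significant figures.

σ_allow = σ_y/n = 172/2.5 = 68.80 MPa.
For a solid shaft σ_b = 32M/(πd³) and τ = 16T/(πd³), so the von Mises stress is σ' = (16/πd³)·√(4M²+3T²).
√(4M²+3T²) = √(4×(6.510×10^6)² + 3×(1.400×10^7)²) = 2.752×10^7 N·mm.
d³ = 16×2.752×10^7/(π×68.80) = 2.037×10^6 mm³.
d = 126.8 mm.

d = 127 mm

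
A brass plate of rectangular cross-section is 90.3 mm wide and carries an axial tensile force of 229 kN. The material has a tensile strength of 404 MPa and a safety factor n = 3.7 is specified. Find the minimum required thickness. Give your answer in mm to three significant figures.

σ_allow = 404/3.7 = 109.2 MPa.
Required area A = F/σ_allow = 229000/109.2 = 2097 mm².
t = A/w = 2097/90.3 = 23.23 mm.

t = 23.2 mm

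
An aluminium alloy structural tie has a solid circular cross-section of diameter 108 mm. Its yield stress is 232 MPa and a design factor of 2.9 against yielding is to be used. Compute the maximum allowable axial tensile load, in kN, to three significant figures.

F_allow = 733 kN

σ_allow = 232/2.9 = 80.00 MPa.
A = πd²/4 = π×108²/4 = 9161 mm².
F_allow = σ_allow × A = 80.00×9161 = 732900 N.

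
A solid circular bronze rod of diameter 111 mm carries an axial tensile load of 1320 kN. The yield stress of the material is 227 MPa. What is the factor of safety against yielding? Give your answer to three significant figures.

A = πd²/4 = 9677 mm².
σ = F/A = 1320000/9677 = 136.4 MPa.
n = 227/136.4 = 1.664.

n = 1.66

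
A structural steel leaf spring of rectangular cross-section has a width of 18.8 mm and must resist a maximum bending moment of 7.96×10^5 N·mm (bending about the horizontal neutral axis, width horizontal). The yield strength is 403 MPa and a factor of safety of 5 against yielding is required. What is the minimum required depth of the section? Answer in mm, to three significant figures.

σ_allow = 403/5 = 80.60 MPa.
For a rectangular section σ = 6M/(bh²), so h² = 6M/(b σ_allow) = 6×796000/(18.8×80.60) = 3152 mm².
h = 56.14 mm.

h = 56.1 mm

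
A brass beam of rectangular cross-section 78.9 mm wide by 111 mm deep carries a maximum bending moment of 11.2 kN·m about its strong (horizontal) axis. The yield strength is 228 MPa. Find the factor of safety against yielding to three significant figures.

n = 3.30

Section modulus S = bh²/6 = 78.9×111²/6 = 162000 mm³.
σ = M/S = 1.1200×10^7/162000 = 69.13 MPa.
n = 228/69.13 = 3.298.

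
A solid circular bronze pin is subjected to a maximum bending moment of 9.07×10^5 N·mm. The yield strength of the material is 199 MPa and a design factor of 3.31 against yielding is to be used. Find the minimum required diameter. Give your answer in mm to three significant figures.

σ_allow = 199/3.31 = 60.12 MPa.
For a solid circular section σ = 32M/(πd³), so d³ = 32M/(π σ_allow) = 32×907000/(π×60.12) = 153700 mm³.
d = 53.56 mm.

d = 53.6 mm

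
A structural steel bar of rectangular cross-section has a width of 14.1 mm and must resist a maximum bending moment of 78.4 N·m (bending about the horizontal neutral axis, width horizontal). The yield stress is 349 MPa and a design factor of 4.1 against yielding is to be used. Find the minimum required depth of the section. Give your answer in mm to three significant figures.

σ_allow = 349/4.1 = 85.12 MPa.
For a rectangular section σ = 6M/(bh²), so h² = 6M/(b σ_allow) = 6×78400/(14.1×85.12) = 391.9 mm².
h = 19.80 mm.

h = 19.8 mm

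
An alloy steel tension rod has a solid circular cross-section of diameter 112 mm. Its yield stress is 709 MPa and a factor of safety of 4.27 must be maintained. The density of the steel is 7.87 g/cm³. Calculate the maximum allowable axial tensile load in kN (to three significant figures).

σ_allow = 709/4.27 = 166.0 MPa.
A = πd²/4 = π×112²/4 = 9852 mm².
F_allow = σ_allow × A = 166.0×9852 = 1.636×10^6 N.

F_allow = 1640 kN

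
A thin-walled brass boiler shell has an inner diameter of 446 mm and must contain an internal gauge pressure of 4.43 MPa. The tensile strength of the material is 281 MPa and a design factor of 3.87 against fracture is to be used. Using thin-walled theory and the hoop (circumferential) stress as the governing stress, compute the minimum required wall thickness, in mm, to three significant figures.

σ_allow = 281/3.87 = 72.61 MPa.
Hoop stress σ_h = pD/(2t), so t = pD/(2σ_allow) = 4.43×446/(2×72.61) = 13.61 mm.

t = 13.6 mm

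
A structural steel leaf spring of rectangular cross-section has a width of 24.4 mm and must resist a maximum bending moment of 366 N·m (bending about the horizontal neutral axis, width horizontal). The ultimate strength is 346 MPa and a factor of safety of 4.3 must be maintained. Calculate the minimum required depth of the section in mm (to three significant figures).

σ_allow = 346/4.3 = 80.47 MPa.
For a rectangular section σ = 6M/(bh²), so h² = 6M/(b σ_allow) = 6×366000/(24.4×80.47) = 1118 mm².
h = 33.44 mm.

h = 33.4 mm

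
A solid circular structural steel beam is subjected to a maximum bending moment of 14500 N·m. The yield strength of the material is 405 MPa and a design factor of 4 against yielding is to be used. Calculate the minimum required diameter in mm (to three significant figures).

σ_allow = 405/4 = 101.2 MPa.
For a solid circular section σ = 32M/(πd³), so d³ = 32M/(π σ_allow) = 32×1.4500×10^7/(π×101.2) = 1.459×10^6 mm³.
d = 113.4 mm.

d = 113 mm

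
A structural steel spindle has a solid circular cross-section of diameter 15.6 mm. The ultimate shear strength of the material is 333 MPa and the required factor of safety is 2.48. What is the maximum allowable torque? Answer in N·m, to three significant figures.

T_allow = 100 N·m

τ_allow = 333/2.48 = 134.3 MPa.
For a solid shaft T_allow = τ_allow·πd³/16; πd³/16 = π×15.6³/16 = 745.4 mm³.
T_allow = 134.3×745.4 = 100100 N·mm = 100.1 N·m.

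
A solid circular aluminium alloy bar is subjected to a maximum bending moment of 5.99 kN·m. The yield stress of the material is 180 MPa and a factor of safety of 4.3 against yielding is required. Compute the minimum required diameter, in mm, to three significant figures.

d = 113 mm

σ_allow = 180/4.3 = 41.86 MPa.
For a solid circular section σ = 32M/(πd³), so d³ = 32M/(π σ_allow) = 32×5990000/(π×41.86) = 1.458×10^6 mm³.
d = 113.4 mm.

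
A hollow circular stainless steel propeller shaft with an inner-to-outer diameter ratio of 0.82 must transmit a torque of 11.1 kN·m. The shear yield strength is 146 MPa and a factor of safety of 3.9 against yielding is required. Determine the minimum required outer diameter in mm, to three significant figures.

τ_allow = 146/3.9 = 37.44 MPa.
For a hollow shaft τ = 16T/[πd_o³(1−k⁴)] with k = 0.82, so 1−k⁴ = 0.5479.
d_o³ = 16T/[π τ_allow (1−k⁴)] = 16×1.1100×10^7/(π×37.44×0.5479) = 2.756×10^6 mm³.
d_o = 140.2 mm.

d_o = 140 mm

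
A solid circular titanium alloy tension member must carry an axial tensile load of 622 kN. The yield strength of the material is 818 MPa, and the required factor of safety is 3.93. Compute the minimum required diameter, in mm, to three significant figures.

Allowable stress σ_allow = 818/3.93 = 208.1 MPa.
Required area A = F/σ_allow = 622000/208.1 = 2988 mm².
A = πd²/4 → d = √(4A/π) = 61.68 mm.

d = 61.7 mm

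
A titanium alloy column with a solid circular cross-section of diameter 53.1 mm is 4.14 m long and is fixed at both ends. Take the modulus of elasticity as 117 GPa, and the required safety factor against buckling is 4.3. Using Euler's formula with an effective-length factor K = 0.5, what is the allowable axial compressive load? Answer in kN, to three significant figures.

I = πd⁴/64 = π×53.1⁴/64 = 390300 mm⁴.
Effective length L_e = KL = 0.5×4.14 m = 2070 mm.
Euler critical load P_cr = π²EI/L_e² = π²×117000×390300/2070² = 105200 N.
P_allow = P_cr/n = 105200/4.3 = 24460 N.

P_allow = 24.5 kN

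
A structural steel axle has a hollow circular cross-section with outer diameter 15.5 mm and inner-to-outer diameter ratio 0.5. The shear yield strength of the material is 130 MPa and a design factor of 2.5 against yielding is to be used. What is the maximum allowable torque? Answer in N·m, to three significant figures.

τ_allow = 130/2.5 = 52.00 MPa.
For a hollow shaft T_allow = τ_allow·πd_o³(1−k⁴)/16 with 1−k⁴ = 0.9375, so πd_o³(1−k⁴)/16 = 685.5 mm³.
T_allow = 52.00×685.5 = 35650 N·mm = 35.65 N·m.

T_allow = 35.6 N·m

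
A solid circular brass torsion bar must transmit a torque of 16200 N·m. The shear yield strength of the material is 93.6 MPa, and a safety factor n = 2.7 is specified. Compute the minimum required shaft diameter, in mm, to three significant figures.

d = 134 mm

Allowable shear stress τ_allow = 93.6/2.7 = 34.67 MPa.
For a solid shaft τ = 16T/(πd³), so d³ = 16T/(π τ_allow) = 16×1.6200×10^7/(π×34.67) = 2.380×10^6 mm³.
d = (2.380×10^6)^(1/3) = 133.5 mm.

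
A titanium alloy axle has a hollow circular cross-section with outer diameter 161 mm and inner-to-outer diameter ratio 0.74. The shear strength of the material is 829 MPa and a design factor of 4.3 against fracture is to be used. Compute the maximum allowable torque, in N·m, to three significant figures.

T_allow = 1.11×10^5 N·m

τ_allow = 829/4.3 = 192.8 MPa.
For a hollow shaft T_allow = τ_allow·πd_o³(1−k⁴)/16 with 1−k⁴ = 0.7001, so πd_o³(1−k⁴)/16 = 573700 mm³.
T_allow = 192.8×573700 = 1.106×10^8 N·mm = 110600 N·m.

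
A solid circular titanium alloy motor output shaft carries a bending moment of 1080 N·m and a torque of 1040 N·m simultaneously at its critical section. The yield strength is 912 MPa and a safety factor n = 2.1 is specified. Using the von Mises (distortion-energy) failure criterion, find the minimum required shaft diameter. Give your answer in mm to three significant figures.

σ_allow = σ_y/n = 912/2.1 = 434.3 MPa.
For a solid shaft σ_b = 32M/(πd³) and τ = 16T/(πd³), so the von Mises stress is σ' = (16/πd³)·√(4M²+3T²).
√(4M²+3T²) = √(4×(1.080×10^6)² + 3×(1.040×10^6)²) = 2.813×10^6 N·mm.
d³ = 16×2.813×10^6/(π×434.3) = 32980 mm³.
d = 32.07 mm.

d = 32.1 mm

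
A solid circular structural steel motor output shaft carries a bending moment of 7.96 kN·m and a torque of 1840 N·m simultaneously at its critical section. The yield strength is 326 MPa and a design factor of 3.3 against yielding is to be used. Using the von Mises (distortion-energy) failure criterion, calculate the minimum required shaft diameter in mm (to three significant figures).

σ_allow = σ_y/n = 326/3.3 = 98.79 MPa.
For a solid shaft σ_b = 32M/(πd³) and τ = 16T/(πd³), so the von Mises stress is σ' = (16/πd³)·√(4M²+3T²).
√(4M²+3T²) = √(4×(7.960×10^6)² + 3×(1.840×10^6)²) = 1.624×10^7 N·mm.
d³ = 16×1.624×10^7/(π×98.79) = 837000 mm³.
d = 94.24 mm.

d = 94.2 mm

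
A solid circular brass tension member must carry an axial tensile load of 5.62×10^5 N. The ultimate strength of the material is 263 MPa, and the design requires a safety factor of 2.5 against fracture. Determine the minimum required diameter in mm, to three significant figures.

Allowable stress σ_allow = 263/2.5 = 105.2 MPa.
Required area A = F/σ_allow = 562000/105.2 = 5342 mm².
A = πd²/4 → d = √(4A/π) = 82.47 mm.

d = 82.5 mm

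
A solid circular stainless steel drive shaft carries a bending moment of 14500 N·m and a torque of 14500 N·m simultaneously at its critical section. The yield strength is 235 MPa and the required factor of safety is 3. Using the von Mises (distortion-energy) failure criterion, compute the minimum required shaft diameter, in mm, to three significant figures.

σ_allow = σ_y/n = 235/3 = 78.33 MPa.
For a solid shaft σ_b = 32M/(πd³) and τ = 16T/(πd³), so the von Mises stress is σ' = (16/πd³)·√(4M²+3T²).
√(4M²+3T²) = √(4×(1.450×10^7)² + 3×(1.450×10^7)²) = 3.836×10^7 N·mm.
d³ = 16×3.836×10^7/(π×78.33) = 2.494×10^6 mm³.
d = 135.6 mm.

d = 136 mm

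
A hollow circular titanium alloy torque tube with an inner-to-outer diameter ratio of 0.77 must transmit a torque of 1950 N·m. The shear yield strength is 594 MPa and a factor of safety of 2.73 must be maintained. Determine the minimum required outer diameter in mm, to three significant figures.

d_o = 41.3 mm

τ_allow = 594/2.73 = 217.6 MPa.
For a hollow shaft τ = 16T/[πd_o³(1−k⁴)] with k = 0.77, so 1−k⁴ = 0.6485.
d_o³ = 16T/[π τ_allow (1−k⁴)] = 16×1950000/(π×217.6×0.6485) = 70390 mm³.
d_o = 41.29 mm.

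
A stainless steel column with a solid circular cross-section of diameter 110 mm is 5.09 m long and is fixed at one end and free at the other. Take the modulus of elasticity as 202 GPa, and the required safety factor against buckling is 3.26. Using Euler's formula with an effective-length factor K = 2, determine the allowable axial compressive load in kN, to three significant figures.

I = πd⁴/64 = π×110⁴/64 = 7.187×10^6 mm⁴.
Effective length L_e = KL = 2×5.09 m = 10180 mm.
Euler critical load P_cr = π²EI/L_e² = π²×202000×7.187×10^6/10180² = 138300 N.
P_allow = P_cr/n = 138300/3.26 = 42410 N.

P_allow = 42.4 kN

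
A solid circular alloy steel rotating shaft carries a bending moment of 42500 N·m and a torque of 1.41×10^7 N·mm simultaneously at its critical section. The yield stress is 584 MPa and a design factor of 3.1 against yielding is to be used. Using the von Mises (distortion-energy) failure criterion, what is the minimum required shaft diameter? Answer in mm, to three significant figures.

σ_allow = σ_y/n = 584/3.1 = 188.4 MPa.
For a solid shaft σ_b = 32M/(πd³) and τ = 16T/(πd³), so the von Mises stress is σ' = (16/πd³)·√(4M²+3T²).
√(4M²+3T²) = √(4×(4.250×10^7)² + 3×(1.410×10^7)²) = 8.844×10^7 N·mm.
d³ = 16×8.844×10^7/(π×188.4) = 2.391×10^6 mm³.
d = 133.7 mm.

d = 134 mm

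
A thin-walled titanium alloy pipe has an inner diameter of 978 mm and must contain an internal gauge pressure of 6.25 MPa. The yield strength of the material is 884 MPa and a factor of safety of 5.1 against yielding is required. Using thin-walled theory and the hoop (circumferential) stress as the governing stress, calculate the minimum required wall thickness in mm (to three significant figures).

t = 17.6 mm

σ_allow = 884/5.1 = 173.3 MPa.
Hoop stress σ_h = pD/(2t), so t = pD/(2σ_allow) = 6.25×978/(2×173.3) = 17.63 mm.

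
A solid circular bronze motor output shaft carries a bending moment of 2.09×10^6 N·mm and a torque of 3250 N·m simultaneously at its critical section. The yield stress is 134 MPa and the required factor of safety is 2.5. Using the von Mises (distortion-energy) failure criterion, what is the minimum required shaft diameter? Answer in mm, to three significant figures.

σ_allow = σ_y/n = 134/2.5 = 53.60 MPa.
For a solid shaft σ_b = 32M/(πd³) and τ = 16T/(πd³), so the von Mises stress is σ' = (16/πd³)·√(4M²+3T²).
√(4M²+3T²) = √(4×(2.090×10^6)² + 3×(3.250×10^6)²) = 7.011×10^6 N·mm.
d³ = 16×7.011×10^6/(π×53.60) = 666200 mm³.
d = 87.34 mm.

d = 87.3 mm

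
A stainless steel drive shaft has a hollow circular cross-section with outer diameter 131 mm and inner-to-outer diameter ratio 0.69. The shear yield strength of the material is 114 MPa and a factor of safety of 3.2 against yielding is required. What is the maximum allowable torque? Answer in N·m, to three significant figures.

τ_allow = 114/3.2 = 35.62 MPa.
For a hollow shaft T_allow = τ_allow·πd_o³(1−k⁴)/16 with 1−k⁴ = 0.7733, so πd_o³(1−k⁴)/16 = 341400 mm³.
T_allow = 35.62×341400 = 1.216×10^7 N·mm = 12160 N·m.

T_allow = 12200 N·m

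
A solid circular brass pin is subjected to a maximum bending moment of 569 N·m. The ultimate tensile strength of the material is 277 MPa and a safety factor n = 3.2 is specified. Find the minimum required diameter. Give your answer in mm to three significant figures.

σ_allow = 277/3.2 = 86.56 MPa.
For a solid circular section σ = 32M/(πd³), so d³ = 32M/(π σ_allow) = 32×569000/(π×86.56) = 66950 mm³.
d = 40.61 mm.

d = 40.6 mm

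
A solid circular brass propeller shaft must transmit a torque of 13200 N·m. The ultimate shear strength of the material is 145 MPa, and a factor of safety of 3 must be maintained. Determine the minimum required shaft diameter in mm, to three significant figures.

d = 112 mm

Allowable shear stress τ_allow = 145/3 = 48.33 MPa.
For a solid shaft τ = 16T/(πd³), so d³ = 16T/(π τ_allow) = 16×1.3200×10^7/(π×48.33) = 1.391×10^6 mm³.
d = (1.391×10^6)^(1/3) = 111.6 mm.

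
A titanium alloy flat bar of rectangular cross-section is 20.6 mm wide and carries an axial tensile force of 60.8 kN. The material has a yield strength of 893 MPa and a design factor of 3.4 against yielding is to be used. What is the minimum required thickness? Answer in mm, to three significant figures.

σ_allow = 893/3.4 = 262.6 MPa.
Required area A = F/σ_allow = 60800/262.6 = 231.5 mm².
t = A/w = 231.5/20.6 = 11.24 mm.

t = 11.2 mm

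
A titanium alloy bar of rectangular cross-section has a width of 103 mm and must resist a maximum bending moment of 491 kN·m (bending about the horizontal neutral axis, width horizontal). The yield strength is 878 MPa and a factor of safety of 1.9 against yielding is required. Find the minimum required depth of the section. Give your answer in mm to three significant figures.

σ_allow = 878/1.9 = 462.1 MPa.
For a rectangular section σ = 6M/(bh²), so h² = 6M/(b σ_allow) = 6×4.9100×10^8/(103×462.1) = 61890 mm².
h = 248.8 mm.

h = 249 mm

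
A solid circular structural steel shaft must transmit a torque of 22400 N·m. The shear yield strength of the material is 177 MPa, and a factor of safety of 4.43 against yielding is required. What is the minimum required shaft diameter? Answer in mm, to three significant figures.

d = 142 mm

Allowable shear stress τ_allow = 177/4.43 = 39.95 MPa.
For a solid shaft τ = 16T/(πd³), so d³ = 16T/(π τ_allow) = 16×2.2400×10^7/(π×39.95) = 2.855×10^6 mm³.
d = (2.855×10^6)^(1/3) = 141.9 mm.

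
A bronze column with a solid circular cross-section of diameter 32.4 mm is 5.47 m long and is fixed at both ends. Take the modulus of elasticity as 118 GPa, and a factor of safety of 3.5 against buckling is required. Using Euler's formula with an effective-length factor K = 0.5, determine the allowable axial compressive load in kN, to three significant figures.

I = πd⁴/64 = π×32.4⁴/64 = 54090 mm⁴.
Effective length L_e = KL = 0.5×5.47 m = 2735 mm.
Euler critical load P_cr = π²EI/L_e² = π²×118000×54090/2735² = 8422 N.
P_allow = P_cr/n = 8422/3.5 = 2406 N.

P_allow = 2.41 kN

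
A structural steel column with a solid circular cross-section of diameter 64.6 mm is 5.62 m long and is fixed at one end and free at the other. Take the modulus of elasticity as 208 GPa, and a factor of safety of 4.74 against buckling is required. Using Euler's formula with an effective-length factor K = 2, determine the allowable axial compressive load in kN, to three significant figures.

P_allow = 2.93 kN

I = πd⁴/64 = π×64.6⁴/64 = 854900 mm⁴.
Effective length L_e = KL = 2×5.62 m = 11240 mm.
Euler critical load P_cr = π²EI/L_e² = π²×208000×854900/11240² = 13890 N.
P_allow = P_cr/n = 13890/4.74 = 2931 N.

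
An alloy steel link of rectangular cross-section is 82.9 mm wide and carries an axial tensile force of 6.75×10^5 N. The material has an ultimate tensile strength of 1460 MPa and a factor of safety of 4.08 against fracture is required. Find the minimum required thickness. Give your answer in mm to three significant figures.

t = 22.8 mm

σ_allow = 1460/4.08 = 357.8 MPa.
Required area A = F/σ_allow = 675000/357.8 = 1886 mm².
t = A/w = 1886/82.9 = 22.75 mm.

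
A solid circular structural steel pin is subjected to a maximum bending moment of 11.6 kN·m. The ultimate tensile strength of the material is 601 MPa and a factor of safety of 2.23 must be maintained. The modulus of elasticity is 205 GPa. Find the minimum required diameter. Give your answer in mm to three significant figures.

d = 76.0 mm

σ_allow = 601/2.23 = 269.5 MPa.
For a solid circular section σ = 32M/(πd³), so d³ = 32M/(π σ_allow) = 32×1.1600×10^7/(π×269.5) = 438400 mm³.
d = 75.97 mm.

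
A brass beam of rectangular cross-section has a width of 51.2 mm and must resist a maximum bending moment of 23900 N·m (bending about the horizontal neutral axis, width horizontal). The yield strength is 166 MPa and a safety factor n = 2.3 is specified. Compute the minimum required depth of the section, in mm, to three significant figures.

h = 197 mm

σ_allow = 166/2.3 = 72.17 MPa.
For a rectangular section σ = 6M/(bh²), so h² = 6M/(b σ_allow) = 6×2.3900×10^7/(51.2×72.17) = 38810 mm².
h = 197.0 mm.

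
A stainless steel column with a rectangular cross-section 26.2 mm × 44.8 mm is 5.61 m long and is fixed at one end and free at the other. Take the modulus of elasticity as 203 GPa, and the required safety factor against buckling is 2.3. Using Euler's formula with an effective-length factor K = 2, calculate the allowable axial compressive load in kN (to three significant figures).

P_allow = 0.465 kN

Buckling occurs about the weak axis: I_min = h·b³/12 = 44.8×26.2³/12 = 67140 mm⁴ (b = 26.2 mm is the smaller dimension).
Effective length L_e = KL = 2×5.61 m = 11220 mm.
Euler critical load P_cr = π²EI/L_e² = π²×203000×67140/11220² = 1069 N.
P_allow = P_cr/n = 1069/2.3 = 464.6 N.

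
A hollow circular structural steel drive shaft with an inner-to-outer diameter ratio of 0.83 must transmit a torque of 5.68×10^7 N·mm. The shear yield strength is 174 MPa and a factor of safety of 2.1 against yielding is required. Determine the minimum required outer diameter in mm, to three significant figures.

τ_allow = 174/2.1 = 82.86 MPa.
For a hollow shaft τ = 16T/[πd_o³(1−k⁴)] with k = 0.83, so 1−k⁴ = 0.5254.
d_o³ = 16T/[π τ_allow (1−k⁴)] = 16×5.6800×10^7/(π×82.86×0.5254) = 6.645×10^6 mm³.
d_o = 188.0 mm.

d_o = 188 mm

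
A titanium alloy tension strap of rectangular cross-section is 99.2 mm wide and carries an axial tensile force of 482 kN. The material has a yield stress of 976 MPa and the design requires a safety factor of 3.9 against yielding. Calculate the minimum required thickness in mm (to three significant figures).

t = 19.4 mm

σ_allow = 976/3.9 = 250.3 MPa.
Required area A = F/σ_allow = 482000/250.3 = 1926 mm².
t = A/w = 1926/99.2 = 19.42 mm.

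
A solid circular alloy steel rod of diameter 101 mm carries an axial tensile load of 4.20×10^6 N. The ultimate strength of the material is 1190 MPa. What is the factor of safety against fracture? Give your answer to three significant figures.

A = πd²/4 = 8012 mm².
σ = F/A = 4200000/8012 = 524.2 MPa.
n = 1190/524.2 = 2.270.

n = 2.27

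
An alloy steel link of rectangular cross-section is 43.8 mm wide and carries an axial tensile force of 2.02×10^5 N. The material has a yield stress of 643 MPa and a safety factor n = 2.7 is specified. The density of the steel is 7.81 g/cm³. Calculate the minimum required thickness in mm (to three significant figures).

σ_allow = 643/2.7 = 238.1 MPa.
Required area A = F/σ_allow = 202000/238.1 = 848.2 mm².
t = A/w = 848.2/43.8 = 19.37 mm.

t = 19.4 mm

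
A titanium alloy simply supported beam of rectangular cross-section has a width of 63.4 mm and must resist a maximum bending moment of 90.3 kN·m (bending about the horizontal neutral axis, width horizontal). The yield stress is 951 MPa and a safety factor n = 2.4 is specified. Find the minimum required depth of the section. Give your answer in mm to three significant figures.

h = 147 mm

σ_allow = 951/2.4 = 396.2 MPa.
For a rectangular section σ = 6M/(bh²), so h² = 6M/(b σ_allow) = 6×9.0300×10^7/(63.4×396.2) = 21570 mm².
h = 146.9 mm.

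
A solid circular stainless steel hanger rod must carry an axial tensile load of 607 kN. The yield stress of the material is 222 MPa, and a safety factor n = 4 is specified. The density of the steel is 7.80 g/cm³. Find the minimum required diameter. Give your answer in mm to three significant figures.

d = 118 mm

Allowable stress σ_allow = 222/4 = 55.50 MPa.
Required area A = F/σ_allow = 607000/55.50 = 10940 mm².
A = πd²/4 → d = √(4A/π) = 118.0 mm.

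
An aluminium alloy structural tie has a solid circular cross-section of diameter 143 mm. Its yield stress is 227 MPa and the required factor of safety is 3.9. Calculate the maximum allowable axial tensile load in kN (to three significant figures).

F_allow = 935 kN

σ_allow = 227/3.9 = 58.21 MPa.
A = πd²/4 = π×143²/4 = 16060 mm².
F_allow = σ_allow × A = 58.21×16060 = 934800 N.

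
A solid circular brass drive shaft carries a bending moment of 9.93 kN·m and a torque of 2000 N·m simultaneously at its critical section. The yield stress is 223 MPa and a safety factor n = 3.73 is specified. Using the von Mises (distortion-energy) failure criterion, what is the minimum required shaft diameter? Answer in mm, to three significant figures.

d = 120 mm

σ_allow = σ_y/n = 223/3.73 = 59.79 MPa.
For a solid shaft σ_b = 32M/(πd³) and τ = 16T/(πd³), so the von Mises stress is σ' = (16/πd³)·√(4M²+3T²).
√(4M²+3T²) = √(4×(9.930×10^6)² + 3×(2.000×10^6)²) = 2.016×10^7 N·mm.
d³ = 16×2.016×10^7/(π×59.79) = 1.717×10^6 mm³.
d = 119.8 mm.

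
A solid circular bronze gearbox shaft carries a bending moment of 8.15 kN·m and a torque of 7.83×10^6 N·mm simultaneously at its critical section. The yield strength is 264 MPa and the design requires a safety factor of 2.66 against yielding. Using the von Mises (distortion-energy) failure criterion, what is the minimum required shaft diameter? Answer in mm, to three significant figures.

d = 103 mm

σ_allow = σ_y/n = 264/2.66 = 99.25 MPa.
For a solid shaft σ_b = 32M/(πd³) and τ = 16T/(πd³), so the von Mises stress is σ' = (16/πd³)·√(4M²+3T²).
√(4M²+3T²) = √(4×(8.150×10^6)² + 3×(7.830×10^6)²) = 2.120×10^7 N·mm.
d³ = 16×2.120×10^7/(π×99.25) = 1.088×10^6 mm³.
d = 102.9 mm.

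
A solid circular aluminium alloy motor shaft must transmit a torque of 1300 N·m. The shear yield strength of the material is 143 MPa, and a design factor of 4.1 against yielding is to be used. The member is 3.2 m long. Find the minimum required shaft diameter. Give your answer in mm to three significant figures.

Allowable shear stress τ_allow = 143/4.1 = 34.88 MPa.
For a solid shaft τ = 16T/(πd³), so d³ = 16T/(π τ_allow) = 16×1300000/(π×34.88) = 189800 mm³.
d = (189800)^(1/3) = 57.47 mm.

d = 57.5 mm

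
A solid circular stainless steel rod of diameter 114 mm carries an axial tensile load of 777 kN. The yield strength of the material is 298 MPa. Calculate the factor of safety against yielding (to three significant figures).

A = πd²/4 = 10210 mm².
σ = F/A = 777000/10210 = 76.12 MPa.
n = 298/76.12 = 3.915.

n = 3.91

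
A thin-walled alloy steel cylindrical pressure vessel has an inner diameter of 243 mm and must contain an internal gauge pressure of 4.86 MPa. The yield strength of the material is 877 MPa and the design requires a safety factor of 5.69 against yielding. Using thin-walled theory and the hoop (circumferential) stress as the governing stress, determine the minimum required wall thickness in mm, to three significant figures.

σ_allow = 877/5.69 = 154.1 MPa.
Hoop stress σ_h = pD/(2t), so t = pD/(2σ_allow) = 4.86×243/(2×154.1) = 3.831 mm.

t = 3.83 mm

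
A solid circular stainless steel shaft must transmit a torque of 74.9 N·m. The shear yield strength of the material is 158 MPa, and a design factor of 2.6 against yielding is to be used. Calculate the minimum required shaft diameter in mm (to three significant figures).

d = 18.4 mm

Allowable shear stress τ_allow = 158/2.6 = 60.77 MPa.
For a solid shaft τ = 16T/(πd³), so d³ = 16T/(π τ_allow) = 16×74900/(π×60.77) = 6277 mm³.
d = (6277)^(1/3) = 18.45 mm.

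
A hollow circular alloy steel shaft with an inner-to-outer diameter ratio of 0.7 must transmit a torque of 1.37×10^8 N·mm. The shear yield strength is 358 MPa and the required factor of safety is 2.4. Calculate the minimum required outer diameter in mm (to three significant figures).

d_o = 183 mm

τ_allow = 358/2.4 = 149.2 MPa.
For a hollow shaft τ = 16T/[πd_o³(1−k⁴)] with k = 0.7, so 1−k⁴ = 0.7599.
d_o³ = 16T/[π τ_allow (1−k⁴)] = 16×1.3700×10^8/(π×149.2×0.7599) = 6.155×10^6 mm³.
d_o = 183.3 mm.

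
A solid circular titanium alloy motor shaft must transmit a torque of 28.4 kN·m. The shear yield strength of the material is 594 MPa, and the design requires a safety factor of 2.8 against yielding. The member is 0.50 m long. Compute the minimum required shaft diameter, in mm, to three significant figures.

d = 88.0 mm

Allowable shear stress τ_allow = 594/2.8 = 212.1 MPa.
For a solid shaft τ = 16T/(πd³), so d³ = 16T/(π τ_allow) = 16×2.8400×10^7/(π×212.1) = 681800 mm³.
d = (681800)^(1/3) = 88.01 mm.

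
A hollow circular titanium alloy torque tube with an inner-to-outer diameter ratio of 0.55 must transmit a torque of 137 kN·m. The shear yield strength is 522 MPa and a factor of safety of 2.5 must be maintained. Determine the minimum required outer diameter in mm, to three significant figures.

d_o = 154 mm

τ_allow = 522/2.5 = 208.8 MPa.
For a hollow shaft τ = 16T/[πd_o³(1−k⁴)] with k = 0.55, so 1−k⁴ = 0.9085.
d_o³ = 16T/[π τ_allow (1−k⁴)] = 16×1.3700×10^8/(π×208.8×0.9085) = 3.678×10^6 mm³.
d_o = 154.4 mm.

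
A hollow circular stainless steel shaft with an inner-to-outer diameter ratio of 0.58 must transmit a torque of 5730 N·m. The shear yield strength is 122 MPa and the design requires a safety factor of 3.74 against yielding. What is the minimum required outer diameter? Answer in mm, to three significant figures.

τ_allow = 122/3.74 = 32.62 MPa.
For a hollow shaft τ = 16T/[πd_o³(1−k⁴)] with k = 0.58, so 1−k⁴ = 0.8868.
d_o³ = 16T/[π τ_allow (1−k⁴)] = 16×5730000/(π×32.62×0.8868) = 1.009×10^6 mm³.
d_o = 100.3 mm.

d_o = 100 mm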